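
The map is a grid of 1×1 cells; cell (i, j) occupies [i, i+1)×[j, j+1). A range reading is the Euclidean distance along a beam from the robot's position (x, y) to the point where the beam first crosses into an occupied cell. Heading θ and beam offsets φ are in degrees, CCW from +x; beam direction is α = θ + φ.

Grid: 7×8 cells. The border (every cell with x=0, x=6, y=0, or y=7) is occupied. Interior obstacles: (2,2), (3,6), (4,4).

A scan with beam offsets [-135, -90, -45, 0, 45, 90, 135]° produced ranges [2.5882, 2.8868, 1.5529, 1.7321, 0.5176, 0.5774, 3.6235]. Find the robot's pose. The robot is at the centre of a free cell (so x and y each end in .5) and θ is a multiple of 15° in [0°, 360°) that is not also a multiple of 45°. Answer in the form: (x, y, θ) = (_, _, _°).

The pose lattice has 27·16 = 432 candidates. Test each by forward raycasting.
  (4.5, 3.5, 15°): beam 1 = 2.8868 ≠ 2.5882 ✗
  (3.5, 1.5, 60°): beam 1 = 0.5176 ≠ 2.5882 ✗
  (2.5, 4.5, 285°): beam 1 = 1.7321 ≠ 2.5882 ✗
  …
  (4.5, 3.5, 30°): r_1=2.5882, r_2=2.8868, r_3=1.5529, r_4=1.7321, r_5=0.5176, r_6=0.5774, r_7=3.6235 — all match ✓
Unique over the lattice → pose = (4.5, 3.5, 30°).

(x, y, θ) = (4.5, 3.5, 30°)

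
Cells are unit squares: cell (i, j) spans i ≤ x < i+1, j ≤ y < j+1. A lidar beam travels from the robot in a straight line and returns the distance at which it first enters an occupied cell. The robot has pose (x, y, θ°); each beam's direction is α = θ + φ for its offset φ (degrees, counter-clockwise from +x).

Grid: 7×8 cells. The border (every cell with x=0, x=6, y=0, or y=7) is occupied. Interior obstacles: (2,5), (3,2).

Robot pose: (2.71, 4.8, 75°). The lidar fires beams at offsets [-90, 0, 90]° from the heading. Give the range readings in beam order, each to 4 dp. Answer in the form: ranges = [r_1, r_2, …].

beam 1: φ=-90°, α=345°
  direction (0.9659, -0.2588); cell (2,4); t to first gridline: x 0.3002, y 3.0910 (then +1.0353 / +3.8637)
    (3,4) via x @ 0.3002
    (4,4) via x @ 1.3355
    (5,4) via x @ 2.3708
    (5,3) via y @ 3.0910
    (6,3) via x @ 3.4061  # hit
  → r_1 = 3.4061
beam 2: φ=0°, α=75°
  direction (0.2588, 0.9659); cell (2,4); t to first gridline: x 1.1205, y 0.2071 (then +3.8637 / +1.0353)
    (2,5) via y @ 0.2071  # hit
  → r_2 = 0.2071
beam 3: φ=90°, α=165°
  direction (-0.9659, 0.2588); cell (2,4); t to first gridline: x 0.7350, y 0.7727 (then +1.0353 / +3.8637)
    (1,4) via x @ 0.7350
    (1,5) via y @ 0.7727
    (0,5) via x @ 1.7703  # hit
  → r_3 = 1.7703

ranges = [3.4061, 0.2071, 1.7703]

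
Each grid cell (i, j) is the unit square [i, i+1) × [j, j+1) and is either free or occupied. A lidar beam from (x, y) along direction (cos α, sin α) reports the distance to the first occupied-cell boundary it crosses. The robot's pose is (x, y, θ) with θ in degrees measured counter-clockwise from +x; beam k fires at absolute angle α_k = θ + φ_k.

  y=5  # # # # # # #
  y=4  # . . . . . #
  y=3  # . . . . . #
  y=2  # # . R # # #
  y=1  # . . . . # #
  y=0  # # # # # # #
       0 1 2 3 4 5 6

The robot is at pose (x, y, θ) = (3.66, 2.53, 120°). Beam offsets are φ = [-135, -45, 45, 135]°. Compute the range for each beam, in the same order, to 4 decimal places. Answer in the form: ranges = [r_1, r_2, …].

ranges = [0.3520, 2.5571, 1.7186, 1.5840]

beam 1: φ=-135°, α=345°
  d=(0.9659,-0.2588)  start (3,2)  tX=0.3520 tY=2.0478  stride 1/|dx|=1.0353 1/|dy|=3.8637
    cross x-line → (4,2), t=0.3520 (wall)
  → r_1 = 0.3520
beam 2: φ=-45°, α=75°
  d=(0.2588,0.9659)  start (3,2)  tX=1.3137 tY=0.4866  stride 1/|dx|=3.8637 1/|dy|=1.0353
    cross y-line → (3,3), t=0.4866
    cross x-line → (4,3), t=1.3137
    cross y-line → (4,4), t=1.5219
    cross y-line → (4,5), t=2.5571 (wall)
  → r_2 = 2.5571
beam 3: φ=45°, α=165°
  d=(-0.9659,0.2588)  start (3,2)  tX=0.6833 tY=1.8159  stride 1/|dx|=1.0353 1/|dy|=3.8637
    cross x-line → (2,2), t=0.6833
    cross x-line → (1,2), t=1.7186 (wall)
  → r_3 = 1.7186
beam 4: φ=135°, α=255°
  d=(-0.2588,-0.9659)  start (3,2)  tX=2.5500 tY=0.5487  stride 1/|dx|=3.8637 1/|dy|=1.0353
    cross y-line → (3,1), t=0.5487
    cross y-line → (3,0), t=1.5840 (wall)
  → r_4 = 1.5840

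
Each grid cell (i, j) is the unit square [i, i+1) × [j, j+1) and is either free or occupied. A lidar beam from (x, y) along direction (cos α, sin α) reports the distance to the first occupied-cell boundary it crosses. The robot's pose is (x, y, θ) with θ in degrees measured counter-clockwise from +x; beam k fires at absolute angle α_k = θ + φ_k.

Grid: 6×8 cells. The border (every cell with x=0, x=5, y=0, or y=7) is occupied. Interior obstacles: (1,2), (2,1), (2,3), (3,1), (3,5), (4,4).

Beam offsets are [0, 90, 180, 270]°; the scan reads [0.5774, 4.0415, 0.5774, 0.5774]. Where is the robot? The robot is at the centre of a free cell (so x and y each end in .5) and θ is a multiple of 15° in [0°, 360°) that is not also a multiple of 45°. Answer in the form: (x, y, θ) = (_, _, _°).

The pose lattice has 18·16 = 288 candidates. Test each by forward raycasting.
  (2.5, 5.5, 165°): beam 1 = 1.5529 ≠ 0.5774 ✗
  (1.5, 1.5, 330°): beam 2 = 0.5774 ≠ 4.0415 ✗
  (4.5, 6.5, 195°): beam 1 = 3.6235 ≠ 0.5774 ✗
  (2.5, 2.5, 75°): beam 1 = 0.5176 ≠ 0.5774 ✗
  (4.5, 6.5, 285°): beam 1 = 1.5529 ≠ 0.5774 ✗
  …
  (1.5, 3.5, 330°): r_1=0.5774, r_2=4.0415, r_3=0.5774, r_4=0.5774 — all match ✓
No second candidate reproduces the full scan.

(x, y, θ) = (1.5, 3.5, 330°)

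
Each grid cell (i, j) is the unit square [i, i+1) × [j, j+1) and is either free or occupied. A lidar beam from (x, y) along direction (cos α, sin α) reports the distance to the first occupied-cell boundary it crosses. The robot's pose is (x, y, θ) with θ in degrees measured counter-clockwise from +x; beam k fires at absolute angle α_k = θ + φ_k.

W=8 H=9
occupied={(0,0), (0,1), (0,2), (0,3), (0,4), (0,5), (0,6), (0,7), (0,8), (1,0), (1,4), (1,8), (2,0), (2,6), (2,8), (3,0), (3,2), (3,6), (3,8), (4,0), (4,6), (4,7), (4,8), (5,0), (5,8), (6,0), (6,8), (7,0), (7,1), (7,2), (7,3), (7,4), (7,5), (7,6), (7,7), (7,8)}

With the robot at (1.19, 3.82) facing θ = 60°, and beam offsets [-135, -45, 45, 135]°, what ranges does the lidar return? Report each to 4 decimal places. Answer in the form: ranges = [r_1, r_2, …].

beam 1: φ=-135°, α=285°
  dir = (cos 285°, sin 285°) = (0.2588, -0.9659); from cell (1,3)
  next x-line at t=3.1296, next y-line at t=0.8489; Δt_x=3.8637, Δt_y=1.0353
    y: enter (1,2) at t=0.8489
    y: enter (1,1) at t=1.8842
    y: enter (1,0) at t=2.9195 ← occupied
  → r_1 = 2.9195
beam 2: φ=-45°, α=15°
  dir = (cos 15°, sin 15°) = (0.9659, 0.2588); from cell (1,3)
  next x-line at t=0.8386, next y-line at t=0.6955; Δt_x=1.0353, Δt_y=3.8637
    y: enter (1,4) at t=0.6955 ← occupied
  → r_2 = 0.6955
beam 3: φ=45°, α=105°
  dir = (cos 105°, sin 105°) = (-0.2588, 0.9659); from cell (1,3)
  next x-line at t=0.7341, next y-line at t=0.1863; Δt_x=3.8637, Δt_y=1.0353
    y: enter (1,4) at t=0.1863 ← occupied
  → r_3 = 0.1863
beam 4: φ=135°, α=195°
  dir = (cos 195°, sin 195°) = (-0.9659, -0.2588); from cell (1,3)
  next x-line at t=0.1967, next y-line at t=3.1682; Δt_x=1.0353, Δt_y=3.8637
    x: enter (0,3) at t=0.1967 ← occupied
  → r_4 = 0.1967

ranges = [2.9195, 0.6955, 0.1863, 0.1967]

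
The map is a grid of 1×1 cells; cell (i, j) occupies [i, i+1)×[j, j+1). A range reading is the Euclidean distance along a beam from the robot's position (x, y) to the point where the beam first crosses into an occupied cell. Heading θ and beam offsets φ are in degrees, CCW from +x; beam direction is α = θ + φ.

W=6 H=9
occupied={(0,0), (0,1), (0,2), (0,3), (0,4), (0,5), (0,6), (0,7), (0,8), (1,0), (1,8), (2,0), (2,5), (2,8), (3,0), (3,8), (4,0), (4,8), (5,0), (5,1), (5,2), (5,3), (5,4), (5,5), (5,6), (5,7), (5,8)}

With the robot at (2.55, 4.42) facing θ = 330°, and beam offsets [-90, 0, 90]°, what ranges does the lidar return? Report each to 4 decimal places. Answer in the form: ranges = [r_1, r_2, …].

ranges = [3.1000, 2.8290, 0.6697]

beam 1: φ=-90°, α=240°
  cosα=-0.5000 sinα=-0.8660 | (2,4) | tMaxX 1.1000 tMaxY 0.4850 | tΔX 2.0000 tΔY 1.1547
    t=0.4850 [y] (2,3)
    t=1.1000 [x] (1,3)
    t=1.6397 [y] (1,2)
    t=2.7944 [y] (1,1)
    t=3.1000 [x] (0,1) — stop
  → r_1 = 3.1000
beam 2: φ=0°, α=330°
  cosα=0.8660 sinα=-0.5000 | (2,4) | tMaxX 0.5196 tMaxY 0.8400 | tΔX 1.1547 tΔY 2.0000
    t=0.5196 [x] (3,4)
    t=0.8400 [y] (3,3)
    t=1.6743 [x] (4,3)
    t=2.8290 [x] (5,3) — stop
  → r_2 = 2.8290
beam 3: φ=90°, α=60°
  cosα=0.5000 sinα=0.8660 | (2,4) | tMaxX 0.9000 tMaxY 0.6697 | tΔX 2.0000 tΔY 1.1547
    t=0.6697 [y] (2,5) — stop
  → r_3 = 0.6697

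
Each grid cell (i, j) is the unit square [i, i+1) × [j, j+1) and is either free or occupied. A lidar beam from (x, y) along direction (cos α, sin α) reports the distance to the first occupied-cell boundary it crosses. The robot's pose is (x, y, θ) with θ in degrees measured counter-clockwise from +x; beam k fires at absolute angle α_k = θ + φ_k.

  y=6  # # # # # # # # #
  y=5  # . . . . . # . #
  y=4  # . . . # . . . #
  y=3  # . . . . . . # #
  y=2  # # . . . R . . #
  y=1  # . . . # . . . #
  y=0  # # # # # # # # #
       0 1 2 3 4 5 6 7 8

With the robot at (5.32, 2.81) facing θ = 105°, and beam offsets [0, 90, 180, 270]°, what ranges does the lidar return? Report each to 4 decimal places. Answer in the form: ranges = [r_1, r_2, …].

beam 1: φ=0°, α=105°
  d=(-0.2588,0.9659)  start (5,2)  tX=1.2364 tY=0.1967  stride 1/|dx|=3.8637 1/|dy|=1.0353
    cross y-line → (5,3), t=0.1967
    cross y-line → (5,4), t=1.2320
    cross x-line → (4,4), t=1.2364 (wall)
  → r_1 = 1.2364
beam 2: φ=90°, α=195°
  d=(-0.9659,-0.2588)  start (5,2)  tX=0.3313 tY=3.1296  stride 1/|dx|=1.0353 1/|dy|=3.8637
    cross x-line → (4,2), t=0.3313
    cross x-line → (3,2), t=1.3666
    cross x-line → (2,2), t=2.4018
    cross y-line → (2,1), t=3.1296
    cross x-line → (1,1), t=3.4371
    cross x-line → (0,1), t=4.4724 (wall)
  → r_2 = 4.4724
beam 3: φ=180°, α=285°
  d=(0.2588,-0.9659)  start (5,2)  tX=2.6273 tY=0.8386  stride 1/|dx|=3.8637 1/|dy|=1.0353
    cross y-line → (5,1), t=0.8386
    cross y-line → (5,0), t=1.8738 (wall)
  → r_3 = 1.8738
beam 4: φ=270°, α=15°
  d=(0.9659,0.2588)  start (5,2)  tX=0.7040 tY=0.7341  stride 1/|dx|=1.0353 1/|dy|=3.8637
    cross x-line → (6,2), t=0.7040
    cross y-line → (6,3), t=0.7341
    cross x-line → (7,3), t=1.7393 (wall)
  → r_4 = 1.7393

ranges = [1.2364, 4.4724, 1.8738, 1.7393]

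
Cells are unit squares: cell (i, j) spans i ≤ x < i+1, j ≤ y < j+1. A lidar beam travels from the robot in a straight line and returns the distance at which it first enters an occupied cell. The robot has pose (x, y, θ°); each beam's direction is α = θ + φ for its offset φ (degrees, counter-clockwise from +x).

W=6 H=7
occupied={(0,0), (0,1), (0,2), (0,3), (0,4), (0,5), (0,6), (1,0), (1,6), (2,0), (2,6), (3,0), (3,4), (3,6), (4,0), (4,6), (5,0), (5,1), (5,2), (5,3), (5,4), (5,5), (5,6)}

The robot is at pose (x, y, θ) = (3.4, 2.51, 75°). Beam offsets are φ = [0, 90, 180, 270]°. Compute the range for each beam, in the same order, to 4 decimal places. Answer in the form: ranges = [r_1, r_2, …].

beam 1: φ=0°, α=75°
  cosα=0.2588 sinα=0.9659 | (3,2) | tMaxX 2.3182 tMaxY 0.5073 | tΔX 3.8637 tΔY 1.0353
    t=0.5073 [y] (3,3)
    t=1.5426 [y] (3,4) — stop
  → r_1 = 1.5426
beam 2: φ=90°, α=165°
  cosα=-0.9659 sinα=0.2588 | (3,2) | tMaxX 0.4141 tMaxY 1.8932 | tΔX 1.0353 tΔY 3.8637
    t=0.4141 [x] (2,2)
    t=1.4494 [x] (1,2)
    t=1.8932 [y] (1,3)
    t=2.4847 [x] (0,3) — stop
  → r_2 = 2.4847
beam 3: φ=180°, α=255°
  cosα=-0.2588 sinα=-0.9659 | (3,2) | tMaxX 1.5455 tMaxY 0.5280 | tΔX 3.8637 tΔY 1.0353
    t=0.5280 [y] (3,1)
    t=1.5455 [x] (2,1)
    t=1.5633 [y] (2,0) — stop
  → r_3 = 1.5633
beam 4: φ=270°, α=345°
  cosα=0.9659 sinα=-0.2588 | (3,2) | tMaxX 0.6212 tMaxY 1.9705 | tΔX 1.0353 tΔY 3.8637
    t=0.6212 [x] (4,2)
    t=1.6564 [x] (5,2) — stop
  → r_4 = 1.6564

ranges = [1.5426, 2.4847, 1.5633, 1.6564]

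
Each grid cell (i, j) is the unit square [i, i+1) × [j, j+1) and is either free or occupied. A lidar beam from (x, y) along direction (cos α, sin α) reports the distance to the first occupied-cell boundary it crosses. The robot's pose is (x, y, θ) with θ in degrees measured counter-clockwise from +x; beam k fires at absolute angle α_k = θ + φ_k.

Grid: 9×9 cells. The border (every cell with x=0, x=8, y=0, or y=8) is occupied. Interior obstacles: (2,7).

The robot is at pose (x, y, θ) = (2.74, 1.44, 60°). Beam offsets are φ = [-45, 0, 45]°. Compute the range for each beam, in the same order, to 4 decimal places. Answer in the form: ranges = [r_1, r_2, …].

beam 1: φ=-45°, α=15°
  dir = (cos 15°, sin 15°) = (0.9659, 0.2588); from cell (2,1)
  next x-line at t=0.2692, next y-line at t=2.1637; Δt_x=1.0353, Δt_y=3.8637
    x: enter (3,1) at t=0.2692
    x: enter (4,1) at t=1.3044
    y: enter (4,2) at t=2.1637
    x: enter (5,2) at t=2.3397
    x: enter (6,2) at t=3.3750
    x: enter (7,2) at t=4.4103
    x: enter (8,2) at t=5.4456 ← occupied
  → r_1 = 5.4456
beam 2: φ=0°, α=60°
  dir = (cos 60°, sin 60°) = (0.5000, 0.8660); from cell (2,1)
  next x-line at t=0.5200, next y-line at t=0.6466; Δt_x=2.0000, Δt_y=1.1547
    x: enter (3,1) at t=0.5200
    y: enter (3,2) at t=0.6466
    y: enter (3,3) at t=1.8013
    x: enter (4,3) at t=2.5200
    y: enter (4,4) at t=2.9560
    y: enter (4,5) at t=4.1107
    x: enter (5,5) at t=4.5200
    y: enter (5,6) at t=5.2654
    y: enter (5,7) at t=6.4201
    x: enter (6,7) at t=6.5200
    y: enter (6,8) at t=7.5748 ← occupied
  → r_2 = 7.5748
beam 3: φ=45°, α=105°
  dir = (cos 105°, sin 105°) = (-0.2588, 0.9659); from cell (2,1)
  next x-line at t=2.8591, next y-line at t=0.5798; Δt_x=3.8637, Δt_y=1.0353
    y: enter (2,2) at t=0.5798
    y: enter (2,3) at t=1.6150
    y: enter (2,4) at t=2.6503
    x: enter (1,4) at t=2.8591
    y: enter (1,5) at t=3.6856
    y: enter (1,6) at t=4.7209
    y: enter (1,7) at t=5.7561
    x: enter (0,7) at t=6.7228 ← occupied
  → r_3 = 6.7228

ranges = [5.4456, 7.5748, 6.7228]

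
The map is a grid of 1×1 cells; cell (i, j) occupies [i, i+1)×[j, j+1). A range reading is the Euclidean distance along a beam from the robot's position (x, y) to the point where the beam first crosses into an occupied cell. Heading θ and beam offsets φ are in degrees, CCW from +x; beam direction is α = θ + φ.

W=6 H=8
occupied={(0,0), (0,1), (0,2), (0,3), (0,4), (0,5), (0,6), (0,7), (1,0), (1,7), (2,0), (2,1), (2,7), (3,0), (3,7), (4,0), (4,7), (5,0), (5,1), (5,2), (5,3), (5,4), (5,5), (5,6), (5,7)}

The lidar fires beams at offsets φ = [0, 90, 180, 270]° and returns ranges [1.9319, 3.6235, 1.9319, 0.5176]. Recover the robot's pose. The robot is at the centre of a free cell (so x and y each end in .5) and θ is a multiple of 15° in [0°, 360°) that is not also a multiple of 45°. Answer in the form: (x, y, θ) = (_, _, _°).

(x, y, θ) = (1.5, 3.5, 285°)

Enumerate (i+0.5, j+0.5, θ) over the 23 free cells and 16 admissible headings. For each, cast all 4 beams and compare to the given ranges.
  (1.5, 1.5, 330°): beam 1 = 0.5774 ≠ 1.9319 ✗
  (4.5, 3.5, 165°): beam 1 = 3.6235 ≠ 1.9319 ✗
  (3.5, 4.5, 30°): beam 1 = 1.7321 ≠ 1.9319 ✗
  …
  (1.5, 3.5, 285°): r_1=1.9319, r_2=3.6235, r_3=1.9319, r_4=0.5176 — all match ✓
Unique over the lattice → pose = (1.5, 3.5, 285°).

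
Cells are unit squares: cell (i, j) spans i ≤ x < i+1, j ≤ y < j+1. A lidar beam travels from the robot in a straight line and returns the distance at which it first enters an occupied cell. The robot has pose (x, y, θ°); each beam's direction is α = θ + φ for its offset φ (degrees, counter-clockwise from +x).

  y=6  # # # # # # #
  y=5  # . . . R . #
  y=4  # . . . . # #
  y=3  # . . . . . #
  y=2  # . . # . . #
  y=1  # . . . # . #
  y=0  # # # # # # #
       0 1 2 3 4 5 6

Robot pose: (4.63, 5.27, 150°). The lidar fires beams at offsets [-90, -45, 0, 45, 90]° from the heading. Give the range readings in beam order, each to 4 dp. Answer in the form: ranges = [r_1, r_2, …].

beam 1: φ=-90°, α=60°
  cosα=0.5000 sinα=0.8660 | (4,5) | tMaxX 0.7400 tMaxY 0.8429 | tΔX 2.0000 tΔY 1.1547
    t=0.7400 [x] (5,5)
    t=0.8429 [y] (5,6) — stop
  → r_1 = 0.8429
beam 2: φ=-45°, α=105°
  cosα=-0.2588 sinα=0.9659 | (4,5) | tMaxX 2.4341 tMaxY 0.7558 | tΔX 3.8637 tΔY 1.0353
    t=0.7558 [y] (4,6) — stop
  → r_2 = 0.7558
beam 3: φ=0°, α=150°
  cosα=-0.8660 sinα=0.5000 | (4,5) | tMaxX 0.7275 tMaxY 1.4600 | tΔX 1.1547 tΔY 2.0000
    t=0.7275 [x] (3,5)
    t=1.4600 [y] (3,6) — stop
  → r_3 = 1.4600
beam 4: φ=45°, α=195°
  cosα=-0.9659 sinα=-0.2588 | (4,5) | tMaxX 0.6522 tMaxY 1.0432 | tΔX 1.0353 tΔY 3.8637
    t=0.6522 [x] (3,5)
    t=1.0432 [y] (3,4)
    t=1.6875 [x] (2,4)
    t=2.7228 [x] (1,4)
    t=3.7581 [x] (0,4) — stop
  → r_4 = 3.7581
beam 5: φ=90°, α=240°
  cosα=-0.5000 sinα=-0.8660 | (4,5) | tMaxX 1.2600 tMaxY 0.3118 | tΔX 2.0000 tΔY 1.1547
    t=0.3118 [y] (4,4)
    t=1.2600 [x] (3,4)
    t=1.4665 [y] (3,3)
    t=2.6212 [y] (3,2) — stop
  → r_5 = 2.6212

ranges = [0.8429, 0.7558, 1.4600, 3.7581, 2.6212]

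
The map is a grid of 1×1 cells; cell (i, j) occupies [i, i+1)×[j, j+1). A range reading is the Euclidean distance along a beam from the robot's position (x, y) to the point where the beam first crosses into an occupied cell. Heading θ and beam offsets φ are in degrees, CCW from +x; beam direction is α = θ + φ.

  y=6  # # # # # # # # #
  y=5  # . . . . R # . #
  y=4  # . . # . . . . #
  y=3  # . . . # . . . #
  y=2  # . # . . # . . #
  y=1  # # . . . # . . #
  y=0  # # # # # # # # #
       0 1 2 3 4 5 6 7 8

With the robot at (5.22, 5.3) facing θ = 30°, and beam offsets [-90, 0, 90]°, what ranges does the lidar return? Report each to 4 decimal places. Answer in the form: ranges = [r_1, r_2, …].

beam 1: φ=-90°, α=300°
  cosα=0.5000 sinα=-0.8660 | (5,5) | tMaxX 1.5600 tMaxY 0.3464 | tΔX 2.0000 tΔY 1.1547
    t=0.3464 [y] (5,4)
    t=1.5011 [y] (5,3)
    t=1.5600 [x] (6,3)
    t=2.6558 [y] (6,2)
    t=3.5600 [x] (7,2)
    t=3.8105 [y] (7,1)
    t=4.9652 [y] (7,0) — stop
  → r_1 = 4.9652
beam 2: φ=0°, α=30°
  cosα=0.8660 sinα=0.5000 | (5,5) | tMaxX 0.9007 tMaxY 1.4000 | tΔX 1.1547 tΔY 2.0000
    t=0.9007 [x] (6,5) — stop
  → r_2 = 0.9007
beam 3: φ=90°, α=120°
  cosα=-0.5000 sinα=0.8660 | (5,5) | tMaxX 0.4400 tMaxY 0.8083 | tΔX 2.0000 tΔY 1.1547
    t=0.4400 [x] (4,5)
    t=0.8083 [y] (4,6) — stop
  → r_3 = 0.8083

ranges = [4.9652, 0.9007, 0.8083]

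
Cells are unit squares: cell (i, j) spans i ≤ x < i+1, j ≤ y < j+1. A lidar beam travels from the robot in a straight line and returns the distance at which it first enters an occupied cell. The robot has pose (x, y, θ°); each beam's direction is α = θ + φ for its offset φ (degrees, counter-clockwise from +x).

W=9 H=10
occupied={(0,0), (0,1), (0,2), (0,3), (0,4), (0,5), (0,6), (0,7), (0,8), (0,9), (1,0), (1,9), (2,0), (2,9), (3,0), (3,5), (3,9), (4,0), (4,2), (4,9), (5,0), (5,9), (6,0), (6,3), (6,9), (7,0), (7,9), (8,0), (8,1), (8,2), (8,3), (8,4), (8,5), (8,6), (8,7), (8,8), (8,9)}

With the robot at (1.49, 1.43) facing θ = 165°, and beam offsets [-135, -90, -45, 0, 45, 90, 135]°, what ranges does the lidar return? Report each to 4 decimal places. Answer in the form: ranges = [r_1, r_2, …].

ranges = [2.8983, 7.8370, 0.9800, 0.5073, 0.5658, 0.4452, 0.4965]

beam 1: φ=-135°, α=30°
  dir = (cos 30°, sin 30°) = (0.8660, 0.5000); from cell (1,1)
  next x-line at t=0.5889, next y-line at t=1.1400; Δt_x=1.1547, Δt_y=2.0000
    x: enter (2,1) at t=0.5889
    y: enter (2,2) at t=1.1400
    x: enter (3,2) at t=1.7436
    x: enter (4,2) at t=2.8983 ← occupied
  → r_1 = 2.8983
beam 2: φ=-90°, α=75°
  dir = (cos 75°, sin 75°) = (0.2588, 0.9659); from cell (1,1)
  next x-line at t=1.9705, next y-line at t=0.5901; Δt_x=3.8637, Δt_y=1.0353
    y: enter (1,2) at t=0.5901
    y: enter (1,3) at t=1.6254
    x: enter (2,3) at t=1.9705
    y: enter (2,4) at t=2.6607
    y: enter (2,5) at t=3.6959
    y: enter (2,6) at t=4.7312
    y: enter (2,7) at t=5.7665
    x: enter (3,7) at t=5.8342
    y: enter (3,8) at t=6.8018
    y: enter (3,9) at t=7.8370 ← occupied
  → r_2 = 7.8370
beam 3: φ=-45°, α=120°
  dir = (cos 120°, sin 120°) = (-0.5000, 0.8660); from cell (1,1)
  next x-line at t=0.9800, next y-line at t=0.6582; Δt_x=2.0000, Δt_y=1.1547
    y: enter (1,2) at t=0.6582
    x: enter (0,2) at t=0.9800 ← occupied
  → r_3 = 0.9800
beam 4: φ=0°, α=165°
  dir = (cos 165°, sin 165°) = (-0.9659, 0.2588); from cell (1,1)
  next x-line at t=0.5073, next y-line at t=2.2023; Δt_x=1.0353, Δt_y=3.8637
    x: enter (0,1) at t=0.5073 ← occupied
  → r_4 = 0.5073
beam 5: φ=45°, α=210°
  dir = (cos 210°, sin 210°) = (-0.8660, -0.5000); from cell (1,1)
  next x-line at t=0.5658, next y-line at t=0.8600; Δt_x=1.1547, Δt_y=2.0000
    x: enter (0,1) at t=0.5658 ← occupied
  → r_5 = 0.5658
beam 6: φ=90°, α=255°
  dir = (cos 255°, sin 255°) = (-0.2588, -0.9659); from cell (1,1)
  next x-line at t=1.8932, next y-line at t=0.4452; Δt_x=3.8637, Δt_y=1.0353
    y: enter (1,0) at t=0.4452 ← occupied
  → r_6 = 0.4452
beam 7: φ=135°, α=300°
  dir = (cos 300°, sin 300°) = (0.5000, -0.8660); from cell (1,1)
  next x-line at t=1.0200, next y-line at t=0.4965; Δt_x=2.0000, Δt_y=1.1547
    y: enter (1,0) at t=0.4965 ← occupied
  → r_7 = 0.4965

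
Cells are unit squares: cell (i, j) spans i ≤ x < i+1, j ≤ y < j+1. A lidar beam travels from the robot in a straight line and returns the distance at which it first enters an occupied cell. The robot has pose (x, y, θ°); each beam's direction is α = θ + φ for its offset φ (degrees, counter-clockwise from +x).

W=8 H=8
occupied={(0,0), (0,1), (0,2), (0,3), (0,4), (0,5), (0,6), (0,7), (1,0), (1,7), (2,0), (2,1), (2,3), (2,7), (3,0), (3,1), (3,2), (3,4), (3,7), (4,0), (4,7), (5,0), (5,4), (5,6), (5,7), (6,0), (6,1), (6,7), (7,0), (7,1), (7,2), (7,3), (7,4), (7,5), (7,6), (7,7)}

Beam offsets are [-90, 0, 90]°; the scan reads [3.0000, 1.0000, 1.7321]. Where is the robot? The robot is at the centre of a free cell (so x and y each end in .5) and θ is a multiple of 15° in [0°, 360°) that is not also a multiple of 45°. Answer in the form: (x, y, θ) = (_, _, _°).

(x, y, θ) = (2.5, 5.5, 330°)

Candidates: 28 free-cell centres × 16 headings = 448 poses. Raycast each; keep the one whose scan matches to 4 dp.
  (4.5, 3.5, 255°): beam 1 = 1.5529 ≠ 3.0000 ✗
  (4.5, 3.5, 285°): beam 1 = 1.5529 ≠ 3.0000 ✗
  (4.5, 5.5, 195°): beam 1 = 1.5529 ≠ 3.0000 ✗
  …
  (2.5, 5.5, 330°): r_1=3.0000, r_2=1.0000, r_3=1.7321 — all match ✓
Only this pose fits every beam.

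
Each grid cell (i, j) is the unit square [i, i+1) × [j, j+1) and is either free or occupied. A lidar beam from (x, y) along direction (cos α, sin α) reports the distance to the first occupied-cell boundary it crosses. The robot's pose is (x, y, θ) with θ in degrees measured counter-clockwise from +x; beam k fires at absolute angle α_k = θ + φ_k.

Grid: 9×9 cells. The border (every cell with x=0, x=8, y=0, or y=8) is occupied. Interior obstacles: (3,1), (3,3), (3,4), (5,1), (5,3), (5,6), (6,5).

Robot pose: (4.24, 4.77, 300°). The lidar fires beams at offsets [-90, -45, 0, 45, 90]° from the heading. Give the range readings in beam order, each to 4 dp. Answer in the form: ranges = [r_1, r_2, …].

beam 1: φ=-90°, α=210°
  dir = (cos 210°, sin 210°) = (-0.8660, -0.5000); from cell (4,4)
  next x-line at t=0.2771, next y-line at t=1.5400; Δt_x=1.1547, Δt_y=2.0000
    x: enter (3,4) at t=0.2771 ← occupied
  → r_1 = 0.2771
beam 2: φ=-45°, α=255°
  dir = (cos 255°, sin 255°) = (-0.2588, -0.9659); from cell (4,4)
  next x-line at t=0.9273, next y-line at t=0.7972; Δt_x=3.8637, Δt_y=1.0353
    y: enter (4,3) at t=0.7972
    x: enter (3,3) at t=0.9273 ← occupied
  → r_2 = 0.9273
beam 3: φ=0°, α=300°
  dir = (cos 300°, sin 300°) = (0.5000, -0.8660); from cell (4,4)
  next x-line at t=1.5200, next y-line at t=0.8891; Δt_x=2.0000, Δt_y=1.1547
    y: enter (4,3) at t=0.8891
    x: enter (5,3) at t=1.5200 ← occupied
  → r_3 = 1.5200
beam 4: φ=45°, α=345°
  dir = (cos 345°, sin 345°) = (0.9659, -0.2588); from cell (4,4)
  next x-line at t=0.7868, next y-line at t=2.9751; Δt_x=1.0353, Δt_y=3.8637
    x: enter (5,4) at t=0.7868
    x: enter (6,4) at t=1.8221
    x: enter (7,4) at t=2.8574
    y: enter (7,3) at t=2.9751
    x: enter (8,3) at t=3.8926 ← occupied
  → r_4 = 3.8926
beam 5: φ=90°, α=30°
  dir = (cos 30°, sin 30°) = (0.8660, 0.5000); from cell (4,4)
  next x-line at t=0.8776, next y-line at t=0.4600; Δt_x=1.1547, Δt_y=2.0000
    y: enter (4,5) at t=0.4600
    x: enter (5,5) at t=0.8776
    x: enter (6,5) at t=2.0323 ← occupied
  → r_5 = 2.0323

ranges = [0.2771, 0.9273, 1.5200, 3.8926, 2.0323]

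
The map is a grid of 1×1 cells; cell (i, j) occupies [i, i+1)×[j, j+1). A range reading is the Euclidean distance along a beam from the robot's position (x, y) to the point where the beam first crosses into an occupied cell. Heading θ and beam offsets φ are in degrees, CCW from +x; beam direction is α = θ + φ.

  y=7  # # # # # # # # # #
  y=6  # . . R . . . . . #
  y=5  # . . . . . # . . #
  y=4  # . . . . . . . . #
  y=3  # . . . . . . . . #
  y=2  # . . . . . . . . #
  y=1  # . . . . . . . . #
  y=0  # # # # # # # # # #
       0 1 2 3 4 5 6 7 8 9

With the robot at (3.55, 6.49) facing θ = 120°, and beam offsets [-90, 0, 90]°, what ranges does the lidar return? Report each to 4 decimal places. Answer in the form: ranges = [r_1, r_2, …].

ranges = [1.0200, 0.5889, 2.9445]

beam 1: φ=-90°, α=30°
  direction (0.8660, 0.5000); cell (3,6); t to first gridline: x 0.5196, y 1.0200 (then +1.1547 / +2.0000)
    (4,6) via x @ 0.5196
    (4,7) via y @ 1.0200  # hit
  → r_1 = 1.0200
beam 2: φ=0°, α=120°
  direction (-0.5000, 0.8660); cell (3,6); t to first gridline: x 1.1000, y 0.5889 (then +2.0000 / +1.1547)
    (3,7) via y @ 0.5889  # hit
  → r_2 = 0.5889
beam 3: φ=90°, α=210°
  direction (-0.8660, -0.5000); cell (3,6); t to first gridline: x 0.6351, y 0.9800 (then +1.1547 / +2.0000)
    (2,6) via x @ 0.6351
    (2,5) via y @ 0.9800
    (1,5) via x @ 1.7898
    (0,5) via x @ 2.9445  # hit
  → r_3 = 2.9445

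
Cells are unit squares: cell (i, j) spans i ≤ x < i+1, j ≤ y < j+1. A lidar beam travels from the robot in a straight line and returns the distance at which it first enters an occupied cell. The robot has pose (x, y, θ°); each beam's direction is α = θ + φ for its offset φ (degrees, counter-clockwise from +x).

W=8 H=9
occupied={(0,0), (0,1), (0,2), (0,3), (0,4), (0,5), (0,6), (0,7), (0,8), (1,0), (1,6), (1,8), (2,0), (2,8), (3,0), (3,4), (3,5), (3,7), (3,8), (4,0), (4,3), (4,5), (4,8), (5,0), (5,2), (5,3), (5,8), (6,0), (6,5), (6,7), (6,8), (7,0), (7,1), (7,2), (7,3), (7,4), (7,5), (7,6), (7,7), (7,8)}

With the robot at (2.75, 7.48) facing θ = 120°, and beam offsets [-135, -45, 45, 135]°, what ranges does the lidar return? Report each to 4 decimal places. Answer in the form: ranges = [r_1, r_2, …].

beam 1: φ=-135°, α=345°
  cosα=0.9659 sinα=-0.2588 | (2,7) | tMaxX 0.2588 tMaxY 1.8546 | tΔX 1.0353 tΔY 3.8637
    t=0.2588 [x] (3,7) — stop
  → r_1 = 0.2588
beam 2: φ=-45°, α=75°
  cosα=0.2588 sinα=0.9659 | (2,7) | tMaxX 0.9659 tMaxY 0.5383 | tΔX 3.8637 tΔY 1.0353
    t=0.5383 [y] (2,8) — stop
  → r_2 = 0.5383
beam 3: φ=45°, α=165°
  cosα=-0.9659 sinα=0.2588 | (2,7) | tMaxX 0.7765 tMaxY 2.0091 | tΔX 1.0353 tΔY 3.8637
    t=0.7765 [x] (1,7)
    t=1.8117 [x] (0,7) — stop
  → r_3 = 1.8117
beam 4: φ=135°, α=255°
  cosα=-0.2588 sinα=-0.9659 | (2,7) | tMaxX 2.8978 tMaxY 0.4969 | tΔX 3.8637 tΔY 1.0353
    t=0.4969 [y] (2,6)
    t=1.5322 [y] (2,5)
    t=2.5675 [y] (2,4)
    t=2.8978 [x] (1,4)
    t=3.6028 [y] (1,3)
    t=4.6380 [y] (1,2)
    t=5.6733 [y] (1,1)
    t=6.7086 [y] (1,0) — stop
  → r_4 = 6.7086

ranges = [0.2588, 0.5383, 1.8117, 6.7086]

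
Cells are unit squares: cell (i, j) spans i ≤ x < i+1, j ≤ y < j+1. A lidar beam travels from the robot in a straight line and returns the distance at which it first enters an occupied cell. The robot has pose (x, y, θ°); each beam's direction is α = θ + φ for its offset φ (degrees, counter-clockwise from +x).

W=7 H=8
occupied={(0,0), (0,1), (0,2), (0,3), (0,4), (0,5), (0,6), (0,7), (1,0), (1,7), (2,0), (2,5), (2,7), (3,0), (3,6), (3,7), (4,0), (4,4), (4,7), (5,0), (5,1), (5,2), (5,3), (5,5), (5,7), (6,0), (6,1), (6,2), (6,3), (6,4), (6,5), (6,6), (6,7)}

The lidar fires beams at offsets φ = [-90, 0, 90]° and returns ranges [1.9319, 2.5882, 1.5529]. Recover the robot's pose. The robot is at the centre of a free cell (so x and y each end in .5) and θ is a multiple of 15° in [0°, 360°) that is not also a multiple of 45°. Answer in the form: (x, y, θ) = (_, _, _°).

The pose lattice has 23·16 = 368 candidates. Test each by forward raycasting.
  (4.5, 2.5, 210°): beam 1 = 3.0000 ≠ 1.9319 ✗
  (3.5, 5.5, 285°): beam 1 = 0.5176 ≠ 1.9319 ✗
  (3.5, 2.5, 210°): beam 1 = 2.8868 ≠ 1.9319 ✗
  …
  (3.5, 2.5, 165°): r_1=1.9319, r_2=2.5882, r_3=1.5529 — all match ✓
Unique over the lattice → pose = (3.5, 2.5, 165°).

(x, y, θ) = (3.5, 2.5, 165°)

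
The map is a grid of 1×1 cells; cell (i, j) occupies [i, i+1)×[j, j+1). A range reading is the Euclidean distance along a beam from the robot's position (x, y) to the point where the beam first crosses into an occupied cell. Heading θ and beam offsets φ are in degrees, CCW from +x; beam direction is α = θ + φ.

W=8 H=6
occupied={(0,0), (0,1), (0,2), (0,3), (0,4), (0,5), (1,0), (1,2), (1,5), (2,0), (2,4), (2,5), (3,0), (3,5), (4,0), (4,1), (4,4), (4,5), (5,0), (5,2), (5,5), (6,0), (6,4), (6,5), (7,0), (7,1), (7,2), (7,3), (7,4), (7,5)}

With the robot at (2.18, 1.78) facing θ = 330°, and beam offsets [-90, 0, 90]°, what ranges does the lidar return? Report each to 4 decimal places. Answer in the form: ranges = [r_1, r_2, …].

ranges = [0.9007, 1.5600, 3.6400]

beam 1: φ=-90°, α=240°
  direction (-0.5000, -0.8660); cell (2,1); t to first gridline: x 0.3600, y 0.9007 (then +2.0000 / +1.1547)
    (1,1) via x @ 0.3600
    (1,0) via y @ 0.9007  # hit
  → r_1 = 0.9007
beam 2: φ=0°, α=330°
  direction (0.8660, -0.5000); cell (2,1); t to first gridline: x 0.9469, y 1.5600 (then +1.1547 / +2.0000)
    (3,1) via x @ 0.9469
    (3,0) via y @ 1.5600  # hit
  → r_2 = 1.5600
beam 3: φ=90°, α=60°
  direction (0.5000, 0.8660); cell (2,1); t to first gridline: x 1.6400, y 0.2540 (then +2.0000 / +1.1547)
    (2,2) via y @ 0.2540
    (2,3) via y @ 1.4087
    (3,3) via x @ 1.6400
    (3,4) via y @ 2.5634
    (4,4) via x @ 3.6400  # hit
  → r_3 = 3.6400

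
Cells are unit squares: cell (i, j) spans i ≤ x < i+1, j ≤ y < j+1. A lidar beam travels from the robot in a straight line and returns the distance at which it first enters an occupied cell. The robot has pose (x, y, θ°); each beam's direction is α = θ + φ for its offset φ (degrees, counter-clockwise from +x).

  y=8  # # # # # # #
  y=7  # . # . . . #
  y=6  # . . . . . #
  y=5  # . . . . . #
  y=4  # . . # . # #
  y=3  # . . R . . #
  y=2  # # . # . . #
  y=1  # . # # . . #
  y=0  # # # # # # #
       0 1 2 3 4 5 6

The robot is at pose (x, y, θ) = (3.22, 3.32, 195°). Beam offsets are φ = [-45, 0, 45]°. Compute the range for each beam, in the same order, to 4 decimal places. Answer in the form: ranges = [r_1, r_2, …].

ranges = [2.5634, 1.2630, 0.3695]

beam 1: φ=-45°, α=150°
  cosα=-0.8660 sinα=0.5000 | (3,3) | tMaxX 0.2540 tMaxY 1.3600 | tΔX 1.1547 tΔY 2.0000
    t=0.2540 [x] (2,3)
    t=1.3600 [y] (2,4)
    t=1.4087 [x] (1,4)
    t=2.5634 [x] (0,4) — stop
  → r_1 = 2.5634
beam 2: φ=0°, α=195°
  cosα=-0.9659 sinα=-0.2588 | (3,3) | tMaxX 0.2278 tMaxY 1.2364 | tΔX 1.0353 tΔY 3.8637
    t=0.2278 [x] (2,3)
    t=1.2364 [y] (2,2)
    t=1.2630 [x] (1,2) — stop
  → r_2 = 1.2630
beam 3: φ=45°, α=240°
  cosα=-0.5000 sinα=-0.8660 | (3,3) | tMaxX 0.4400 tMaxY 0.3695 | tΔX 2.0000 tΔY 1.1547
    t=0.3695 [y] (3,2) — stop
  → r_3 = 0.3695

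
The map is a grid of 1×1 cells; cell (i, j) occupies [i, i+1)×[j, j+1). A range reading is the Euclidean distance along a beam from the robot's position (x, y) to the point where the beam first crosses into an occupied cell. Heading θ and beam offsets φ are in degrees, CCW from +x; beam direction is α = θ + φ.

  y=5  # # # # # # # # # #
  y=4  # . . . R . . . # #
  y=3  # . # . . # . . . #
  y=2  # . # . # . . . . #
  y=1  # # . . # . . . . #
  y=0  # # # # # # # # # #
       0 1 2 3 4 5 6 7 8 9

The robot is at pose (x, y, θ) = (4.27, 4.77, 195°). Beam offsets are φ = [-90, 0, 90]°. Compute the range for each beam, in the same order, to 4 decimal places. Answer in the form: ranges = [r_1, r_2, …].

beam 1: φ=-90°, α=105°
  d=(-0.2588,0.9659)  start (4,4)  tX=1.0432 tY=0.2381  stride 1/|dx|=3.8637 1/|dy|=1.0353
    cross y-line → (4,5), t=0.2381 (wall)
  → r_1 = 0.2381
beam 2: φ=0°, α=195°
  d=(-0.9659,-0.2588)  start (4,4)  tX=0.2795 tY=2.9751  stride 1/|dx|=1.0353 1/|dy|=3.8637
    cross x-line → (3,4), t=0.2795
    cross x-line → (2,4), t=1.3148
    cross x-line → (1,4), t=2.3501
    cross y-line → (1,3), t=2.9751
    cross x-line → (0,3), t=3.3854 (wall)
  → r_2 = 3.3854
beam 3: φ=90°, α=285°
  d=(0.2588,-0.9659)  start (4,4)  tX=2.8205 tY=0.7972  stride 1/|dx|=3.8637 1/|dy|=1.0353
    cross y-line → (4,3), t=0.7972
    cross y-line → (4,2), t=1.8324 (wall)
  → r_3 = 1.8324

ranges = [0.2381, 3.3854, 1.8324]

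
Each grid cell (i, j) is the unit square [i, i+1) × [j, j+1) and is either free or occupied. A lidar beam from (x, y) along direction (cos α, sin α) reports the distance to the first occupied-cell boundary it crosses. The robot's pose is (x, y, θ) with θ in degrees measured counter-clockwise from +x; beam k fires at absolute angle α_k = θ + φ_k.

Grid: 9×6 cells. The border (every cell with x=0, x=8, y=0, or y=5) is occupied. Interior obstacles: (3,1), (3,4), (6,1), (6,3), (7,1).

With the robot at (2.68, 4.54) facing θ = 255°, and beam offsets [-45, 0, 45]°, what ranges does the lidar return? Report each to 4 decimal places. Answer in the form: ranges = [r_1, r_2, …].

ranges = [1.9399, 3.6649, 4.0876]

beam 1: φ=-45°, α=210°
  d=(-0.8660,-0.5000)  start (2,4)  tX=0.7852 tY=1.0800  stride 1/|dx|=1.1547 1/|dy|=2.0000
    cross x-line → (1,4), t=0.7852
    cross y-line → (1,3), t=1.0800
    cross x-line → (0,3), t=1.9399 (wall)
  → r_1 = 1.9399
beam 2: φ=0°, α=255°
  d=(-0.2588,-0.9659)  start (2,4)  tX=2.6273 tY=0.5590  stride 1/|dx|=3.8637 1/|dy|=1.0353
    cross y-line → (2,3), t=0.5590
    cross y-line → (2,2), t=1.5943
    cross x-line → (1,2), t=2.6273
    cross y-line → (1,1), t=2.6296
    cross y-line → (1,0), t=3.6649 (wall)
  → r_2 = 3.6649
beam 3: φ=45°, α=300°
  d=(0.5000,-0.8660)  start (2,4)  tX=0.6400 tY=0.6235  stride 1/|dx|=2.0000 1/|dy|=1.1547
    cross y-line → (2,3), t=0.6235
    cross x-line → (3,3), t=0.6400
    cross y-line → (3,2), t=1.7782
    cross x-line → (4,2), t=2.6400
    cross y-line → (4,1), t=2.9329
    cross y-line → (4,0), t=4.0876 (wall)
  → r_3 = 4.0876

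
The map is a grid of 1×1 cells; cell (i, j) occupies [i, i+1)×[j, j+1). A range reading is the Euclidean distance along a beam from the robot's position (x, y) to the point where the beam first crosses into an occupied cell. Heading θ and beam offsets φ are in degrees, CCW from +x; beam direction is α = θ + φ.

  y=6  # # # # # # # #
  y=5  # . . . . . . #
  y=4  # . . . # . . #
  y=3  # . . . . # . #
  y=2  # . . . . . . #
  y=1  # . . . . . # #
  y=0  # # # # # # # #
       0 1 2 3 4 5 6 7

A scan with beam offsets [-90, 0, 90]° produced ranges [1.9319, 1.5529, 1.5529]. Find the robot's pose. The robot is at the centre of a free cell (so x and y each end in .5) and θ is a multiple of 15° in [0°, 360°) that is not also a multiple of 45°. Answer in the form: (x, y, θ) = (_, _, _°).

Candidates: 27 free-cell centres × 16 headings = 432 poses. Raycast each; keep the one whose scan matches to 4 dp.
  (3.5, 4.5, 30°): beam 1 = 4.0415 ≠ 1.9319 ✗
  (4.5, 5.5, 285°): beam 1 = 3.6235 ≠ 1.9319 ✗
  (5.5, 5.5, 15°): beam 1 = 1.5529 ≠ 1.9319 ✗
  …
  (5.5, 5.5, 255°): r_1=1.9319, r_2=1.5529, r_3=1.5529 — all match ✓
Only this pose fits every beam.

(x, y, θ) = (5.5, 5.5, 255°)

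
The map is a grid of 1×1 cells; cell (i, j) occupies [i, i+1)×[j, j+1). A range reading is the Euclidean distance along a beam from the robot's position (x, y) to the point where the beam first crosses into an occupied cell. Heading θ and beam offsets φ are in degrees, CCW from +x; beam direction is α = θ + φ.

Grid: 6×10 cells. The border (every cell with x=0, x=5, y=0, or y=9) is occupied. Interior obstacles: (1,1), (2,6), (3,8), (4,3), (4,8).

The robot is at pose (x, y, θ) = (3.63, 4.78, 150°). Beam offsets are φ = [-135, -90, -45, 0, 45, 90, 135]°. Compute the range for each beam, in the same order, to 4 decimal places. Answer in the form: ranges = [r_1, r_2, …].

beam 1: φ=-135°, α=15°
  dir = (cos 15°, sin 15°) = (0.9659, 0.2588); from cell (3,4)
  next x-line at t=0.3831, next y-line at t=0.8500; Δt_x=1.0353, Δt_y=3.8637
    x: enter (4,4) at t=0.3831
    y: enter (4,5) at t=0.8500
    x: enter (5,5) at t=1.4183 ← occupied
  → r_1 = 1.4183
beam 2: φ=-90°, α=60°
  dir = (cos 60°, sin 60°) = (0.5000, 0.8660); from cell (3,4)
  next x-line at t=0.7400, next y-line at t=0.2540; Δt_x=2.0000, Δt_y=1.1547
    y: enter (3,5) at t=0.2540
    x: enter (4,5) at t=0.7400
    y: enter (4,6) at t=1.4087
    y: enter (4,7) at t=2.5634
    x: enter (5,7) at t=2.7400 ← occupied
  → r_2 = 2.7400
beam 3: φ=-45°, α=105°
  dir = (cos 105°, sin 105°) = (-0.2588, 0.9659); from cell (3,4)
  next x-line at t=2.4341, next y-line at t=0.2278; Δt_x=3.8637, Δt_y=1.0353
    y: enter (3,5) at t=0.2278
    y: enter (3,6) at t=1.2630
    y: enter (3,7) at t=2.2983
    x: enter (2,7) at t=2.4341
    y: enter (2,8) at t=3.3336
    y: enter (2,9) at t=4.3689 ← occupied
  → r_3 = 4.3689
beam 4: φ=0°, α=150°
  dir = (cos 150°, sin 150°) = (-0.8660, 0.5000); from cell (3,4)
  next x-line at t=0.7275, next y-line at t=0.4400; Δt_x=1.1547, Δt_y=2.0000
    y: enter (3,5) at t=0.4400
    x: enter (2,5) at t=0.7275
    x: enter (1,5) at t=1.8822
    y: enter (1,6) at t=2.4400
    x: enter (0,6) at t=3.0369 ← occupied
  → r_4 = 3.0369
beam 5: φ=45°, α=195°
  dir = (cos 195°, sin 195°) = (-0.9659, -0.2588); from cell (3,4)
  next x-line at t=0.6522, next y-line at t=3.0137; Δt_x=1.0353, Δt_y=3.8637
    x: enter (2,4) at t=0.6522
    x: enter (1,4) at t=1.6875
    x: enter (0,4) at t=2.7228 ← occupied
  → r_5 = 2.7228
beam 6: φ=90°, α=240°
  dir = (cos 240°, sin 240°) = (-0.5000, -0.8660); from cell (3,4)
  next x-line at t=1.2600, next y-line at t=0.9007; Δt_x=2.0000, Δt_y=1.1547
    y: enter (3,3) at t=0.9007
    x: enter (2,3) at t=1.2600
    y: enter (2,2) at t=2.0554
    y: enter (2,1) at t=3.2101
    x: enter (1,1) at t=3.2600 ← occupied
  → r_6 = 3.2600
beam 7: φ=135°, α=285°
  dir = (cos 285°, sin 285°) = (0.2588, -0.9659); from cell (3,4)
  next x-line at t=1.4296, next y-line at t=0.8075; Δt_x=3.8637, Δt_y=1.0353
    y: enter (3,3) at t=0.8075
    x: enter (4,3) at t=1.4296 ← occupied
  → r_7 = 1.4296

ranges = [1.4183, 2.7400, 4.3689, 3.0369, 2.7228, 3.2600, 1.4296]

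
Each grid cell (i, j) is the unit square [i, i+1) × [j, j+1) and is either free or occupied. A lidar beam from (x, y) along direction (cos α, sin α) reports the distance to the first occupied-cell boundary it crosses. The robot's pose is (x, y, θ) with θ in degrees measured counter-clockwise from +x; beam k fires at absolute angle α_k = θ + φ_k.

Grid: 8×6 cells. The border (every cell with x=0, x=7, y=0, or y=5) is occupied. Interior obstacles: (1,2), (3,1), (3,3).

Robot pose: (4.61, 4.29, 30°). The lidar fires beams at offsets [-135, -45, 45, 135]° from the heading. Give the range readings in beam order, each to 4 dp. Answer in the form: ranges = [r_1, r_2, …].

beam 1: φ=-135°, α=255°
  d=(-0.2588,-0.9659)  start (4,4)  tX=2.3569 tY=0.3002  stride 1/|dx|=3.8637 1/|dy|=1.0353
    cross y-line → (4,3), t=0.3002
    cross y-line → (4,2), t=1.3355
    cross x-line → (3,2), t=2.3569
    cross y-line → (3,1), t=2.3708 (wall)
  → r_1 = 2.3708
beam 2: φ=-45°, α=345°
  d=(0.9659,-0.2588)  start (4,4)  tX=0.4038 tY=1.1205  stride 1/|dx|=1.0353 1/|dy|=3.8637
    cross x-line → (5,4), t=0.4038
    cross y-line → (5,3), t=1.1205
    cross x-line → (6,3), t=1.4390
    cross x-line → (7,3), t=2.4743 (wall)
  → r_2 = 2.4743
beam 3: φ=45°, α=75°
  d=(0.2588,0.9659)  start (4,4)  tX=1.5068 tY=0.7350  stride 1/|dx|=3.8637 1/|dy|=1.0353
    cross y-line → (4,5), t=0.7350 (wall)
  → r_3 = 0.7350
beam 4: φ=135°, α=165°
  d=(-0.9659,0.2588)  start (4,4)  tX=0.6315 tY=2.7432  stride 1/|dx|=1.0353 1/|dy|=3.8637
    cross x-line → (3,4), t=0.6315
    cross x-line → (2,4), t=1.6668
    cross x-line → (1,4), t=2.7021
    cross y-line → (1,5), t=2.7432 (wall)
  → r_4 = 2.7432

ranges = [2.3708, 2.4743, 0.7350, 2.7432]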